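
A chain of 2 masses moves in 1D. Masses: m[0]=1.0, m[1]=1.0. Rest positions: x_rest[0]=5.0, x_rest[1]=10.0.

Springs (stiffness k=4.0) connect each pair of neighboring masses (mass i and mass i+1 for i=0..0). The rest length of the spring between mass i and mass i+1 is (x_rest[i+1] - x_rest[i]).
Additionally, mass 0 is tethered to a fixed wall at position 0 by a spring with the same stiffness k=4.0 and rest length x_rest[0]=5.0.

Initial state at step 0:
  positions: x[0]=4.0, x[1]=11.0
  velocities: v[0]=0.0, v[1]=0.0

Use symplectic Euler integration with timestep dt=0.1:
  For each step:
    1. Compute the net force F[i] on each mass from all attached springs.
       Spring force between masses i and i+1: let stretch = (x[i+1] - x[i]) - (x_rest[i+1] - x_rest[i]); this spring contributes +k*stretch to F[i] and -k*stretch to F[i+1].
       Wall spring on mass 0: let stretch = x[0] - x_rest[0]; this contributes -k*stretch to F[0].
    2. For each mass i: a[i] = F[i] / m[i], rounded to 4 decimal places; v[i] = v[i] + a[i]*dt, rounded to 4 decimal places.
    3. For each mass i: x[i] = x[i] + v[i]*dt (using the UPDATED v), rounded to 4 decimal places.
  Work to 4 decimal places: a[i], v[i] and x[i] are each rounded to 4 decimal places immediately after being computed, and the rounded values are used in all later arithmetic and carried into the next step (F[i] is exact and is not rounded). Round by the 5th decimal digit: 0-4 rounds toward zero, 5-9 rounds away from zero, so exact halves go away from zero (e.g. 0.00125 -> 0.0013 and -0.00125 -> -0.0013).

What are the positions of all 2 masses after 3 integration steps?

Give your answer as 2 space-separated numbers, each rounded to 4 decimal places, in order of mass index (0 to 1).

Answer: 4.6573 10.5592

Derivation:
Step 0: x=[4.0000 11.0000] v=[0.0000 0.0000]
Step 1: x=[4.1200 10.9200] v=[1.2000 -0.8000]
Step 2: x=[4.3472 10.7680] v=[2.2720 -1.5200]
Step 3: x=[4.6573 10.5592] v=[3.1014 -2.0883]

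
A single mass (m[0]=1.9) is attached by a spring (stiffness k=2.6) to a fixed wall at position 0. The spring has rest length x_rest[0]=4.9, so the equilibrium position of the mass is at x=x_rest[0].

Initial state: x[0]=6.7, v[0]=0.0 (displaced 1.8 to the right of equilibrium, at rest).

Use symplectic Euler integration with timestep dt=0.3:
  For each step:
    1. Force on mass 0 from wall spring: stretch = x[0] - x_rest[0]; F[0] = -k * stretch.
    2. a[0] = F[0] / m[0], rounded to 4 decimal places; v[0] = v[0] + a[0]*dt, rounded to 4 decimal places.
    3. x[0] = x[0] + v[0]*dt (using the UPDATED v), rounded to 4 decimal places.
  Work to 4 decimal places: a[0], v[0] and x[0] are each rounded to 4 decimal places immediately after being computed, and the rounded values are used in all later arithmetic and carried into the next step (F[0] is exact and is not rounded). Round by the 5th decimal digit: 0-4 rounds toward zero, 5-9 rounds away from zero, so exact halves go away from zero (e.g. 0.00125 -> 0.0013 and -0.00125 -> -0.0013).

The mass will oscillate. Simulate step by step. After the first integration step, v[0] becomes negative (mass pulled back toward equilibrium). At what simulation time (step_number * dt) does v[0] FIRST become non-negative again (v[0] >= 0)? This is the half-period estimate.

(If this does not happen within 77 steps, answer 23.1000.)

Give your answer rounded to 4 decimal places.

Step 0: x=[6.7000] v=[0.0000]
Step 1: x=[6.4783] v=[-0.7390]
Step 2: x=[6.0622] v=[-1.3869]
Step 3: x=[5.5030] v=[-1.8640]
Step 4: x=[4.8695] v=[-2.1116]
Step 5: x=[4.2398] v=[-2.0991]
Step 6: x=[3.6914] v=[-1.8281]
Step 7: x=[3.2918] v=[-1.3319]
Step 8: x=[3.0903] v=[-0.6717]
Step 9: x=[3.1117] v=[0.0712]
First v>=0 after going negative at step 9, time=2.7000

Answer: 2.7000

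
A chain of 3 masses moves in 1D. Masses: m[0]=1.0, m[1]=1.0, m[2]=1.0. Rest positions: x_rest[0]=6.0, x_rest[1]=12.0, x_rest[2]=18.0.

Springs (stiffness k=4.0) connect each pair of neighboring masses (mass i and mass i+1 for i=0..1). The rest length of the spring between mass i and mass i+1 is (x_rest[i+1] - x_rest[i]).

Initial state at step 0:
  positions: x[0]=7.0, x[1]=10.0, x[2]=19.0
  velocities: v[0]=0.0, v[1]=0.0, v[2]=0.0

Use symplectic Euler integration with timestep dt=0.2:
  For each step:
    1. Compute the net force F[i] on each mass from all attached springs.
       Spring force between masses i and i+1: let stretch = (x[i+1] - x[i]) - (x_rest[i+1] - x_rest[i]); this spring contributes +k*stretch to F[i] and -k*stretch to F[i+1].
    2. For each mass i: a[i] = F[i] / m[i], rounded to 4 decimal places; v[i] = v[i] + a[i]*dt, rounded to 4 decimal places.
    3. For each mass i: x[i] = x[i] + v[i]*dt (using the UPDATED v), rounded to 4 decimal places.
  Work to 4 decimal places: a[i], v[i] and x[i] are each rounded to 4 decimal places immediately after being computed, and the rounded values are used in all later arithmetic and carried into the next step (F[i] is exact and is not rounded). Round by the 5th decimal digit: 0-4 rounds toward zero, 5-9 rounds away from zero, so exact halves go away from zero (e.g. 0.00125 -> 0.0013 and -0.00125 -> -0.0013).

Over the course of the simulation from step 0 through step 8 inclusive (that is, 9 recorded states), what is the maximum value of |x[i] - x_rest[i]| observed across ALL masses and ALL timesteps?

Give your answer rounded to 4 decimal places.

Answer: 2.1301

Derivation:
Step 0: x=[7.0000 10.0000 19.0000] v=[0.0000 0.0000 0.0000]
Step 1: x=[6.5200 10.9600 18.5200] v=[-2.4000 4.8000 -2.4000]
Step 2: x=[5.7904 12.4192 17.7904] v=[-3.6480 7.2960 -3.6480]
Step 3: x=[5.1614 13.6772 17.1614] v=[-3.1450 6.2899 -3.1450]
Step 4: x=[4.9349 14.1301 16.9349] v=[-1.1324 2.2646 -1.1324]
Step 5: x=[5.2197 13.5606 17.2197] v=[1.4238 -2.8477 1.4238]
Step 6: x=[5.8790 12.2420 17.8790] v=[3.2965 -6.5931 3.2965]
Step 7: x=[6.5964 10.8072 18.5964] v=[3.5869 -7.1739 3.5869]
Step 8: x=[7.0275 9.9450 19.0275] v=[2.1555 -4.3112 2.1555]
Max displacement = 2.1301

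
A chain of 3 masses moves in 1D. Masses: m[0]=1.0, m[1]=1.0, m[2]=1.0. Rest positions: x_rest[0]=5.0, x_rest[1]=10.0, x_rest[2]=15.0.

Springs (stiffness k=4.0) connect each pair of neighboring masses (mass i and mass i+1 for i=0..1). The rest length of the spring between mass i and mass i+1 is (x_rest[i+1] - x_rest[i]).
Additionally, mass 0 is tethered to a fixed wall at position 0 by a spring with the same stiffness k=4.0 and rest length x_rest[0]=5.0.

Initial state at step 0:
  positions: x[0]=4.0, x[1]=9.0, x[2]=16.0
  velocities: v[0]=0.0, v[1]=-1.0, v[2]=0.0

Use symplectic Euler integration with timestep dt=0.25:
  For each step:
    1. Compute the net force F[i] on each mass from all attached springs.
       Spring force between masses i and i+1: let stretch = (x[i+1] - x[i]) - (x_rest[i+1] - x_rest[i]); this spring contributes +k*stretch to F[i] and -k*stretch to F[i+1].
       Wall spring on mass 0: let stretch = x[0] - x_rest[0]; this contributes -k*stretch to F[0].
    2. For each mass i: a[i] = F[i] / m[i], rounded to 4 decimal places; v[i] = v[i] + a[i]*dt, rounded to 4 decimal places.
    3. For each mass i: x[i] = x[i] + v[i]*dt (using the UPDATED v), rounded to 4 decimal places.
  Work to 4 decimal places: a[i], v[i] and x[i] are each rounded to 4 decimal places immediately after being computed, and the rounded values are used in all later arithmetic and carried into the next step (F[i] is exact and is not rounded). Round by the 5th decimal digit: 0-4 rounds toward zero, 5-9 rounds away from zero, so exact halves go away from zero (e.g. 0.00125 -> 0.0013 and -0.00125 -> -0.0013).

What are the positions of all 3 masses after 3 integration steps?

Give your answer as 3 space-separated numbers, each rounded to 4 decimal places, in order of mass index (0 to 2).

Step 0: x=[4.0000 9.0000 16.0000] v=[0.0000 -1.0000 0.0000]
Step 1: x=[4.2500 9.2500 15.5000] v=[1.0000 1.0000 -2.0000]
Step 2: x=[4.6875 9.8125 14.6875] v=[1.7500 2.2500 -3.2500]
Step 3: x=[5.2344 10.3125 13.9063] v=[2.1875 2.0000 -3.1250]

Answer: 5.2344 10.3125 13.9063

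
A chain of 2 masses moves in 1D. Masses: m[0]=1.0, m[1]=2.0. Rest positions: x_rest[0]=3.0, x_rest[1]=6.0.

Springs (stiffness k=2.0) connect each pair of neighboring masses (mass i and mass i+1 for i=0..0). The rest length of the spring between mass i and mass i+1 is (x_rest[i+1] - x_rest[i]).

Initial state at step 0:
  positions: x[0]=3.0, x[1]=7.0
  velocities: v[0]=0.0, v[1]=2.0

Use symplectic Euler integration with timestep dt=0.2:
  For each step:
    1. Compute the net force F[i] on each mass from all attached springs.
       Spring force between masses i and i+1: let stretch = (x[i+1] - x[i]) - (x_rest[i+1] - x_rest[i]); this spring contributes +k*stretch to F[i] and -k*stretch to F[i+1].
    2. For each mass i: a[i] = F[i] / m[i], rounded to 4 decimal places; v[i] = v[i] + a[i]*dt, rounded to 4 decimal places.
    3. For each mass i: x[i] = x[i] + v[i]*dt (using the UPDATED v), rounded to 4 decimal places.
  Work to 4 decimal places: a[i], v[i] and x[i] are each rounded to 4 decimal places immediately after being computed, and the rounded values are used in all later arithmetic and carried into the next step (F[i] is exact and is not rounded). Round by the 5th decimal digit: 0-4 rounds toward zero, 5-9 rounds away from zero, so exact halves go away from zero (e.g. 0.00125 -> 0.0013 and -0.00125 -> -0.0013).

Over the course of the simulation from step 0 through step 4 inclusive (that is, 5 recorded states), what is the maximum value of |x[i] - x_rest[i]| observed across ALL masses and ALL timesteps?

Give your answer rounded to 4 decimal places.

Answer: 2.1193

Derivation:
Step 0: x=[3.0000 7.0000] v=[0.0000 2.0000]
Step 1: x=[3.0800 7.3600] v=[0.4000 1.8000]
Step 2: x=[3.2624 7.6688] v=[0.9120 1.5440]
Step 3: x=[3.5573 7.9213] v=[1.4746 1.2627]
Step 4: x=[3.9613 8.1193] v=[2.0202 0.9899]
Max displacement = 2.1193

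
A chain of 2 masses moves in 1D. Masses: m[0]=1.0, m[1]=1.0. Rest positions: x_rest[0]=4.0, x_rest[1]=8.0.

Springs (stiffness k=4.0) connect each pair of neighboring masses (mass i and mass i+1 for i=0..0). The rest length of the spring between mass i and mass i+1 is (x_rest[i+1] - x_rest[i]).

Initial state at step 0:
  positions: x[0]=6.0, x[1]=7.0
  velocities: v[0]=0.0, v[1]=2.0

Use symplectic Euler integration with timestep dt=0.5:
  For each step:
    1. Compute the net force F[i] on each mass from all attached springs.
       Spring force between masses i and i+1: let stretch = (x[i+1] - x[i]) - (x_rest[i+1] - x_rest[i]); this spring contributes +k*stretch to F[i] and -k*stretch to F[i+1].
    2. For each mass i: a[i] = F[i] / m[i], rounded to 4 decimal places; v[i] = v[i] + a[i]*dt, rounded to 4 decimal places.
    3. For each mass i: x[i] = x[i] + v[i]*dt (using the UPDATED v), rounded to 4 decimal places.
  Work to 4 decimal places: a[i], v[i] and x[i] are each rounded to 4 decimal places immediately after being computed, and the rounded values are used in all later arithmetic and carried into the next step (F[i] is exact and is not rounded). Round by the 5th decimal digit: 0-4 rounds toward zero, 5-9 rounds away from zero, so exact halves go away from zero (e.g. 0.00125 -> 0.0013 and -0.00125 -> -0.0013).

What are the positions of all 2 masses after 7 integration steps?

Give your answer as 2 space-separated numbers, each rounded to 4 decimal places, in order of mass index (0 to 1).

Step 0: x=[6.0000 7.0000] v=[0.0000 2.0000]
Step 1: x=[3.0000 11.0000] v=[-6.0000 8.0000]
Step 2: x=[4.0000 11.0000] v=[2.0000 0.0000]
Step 3: x=[8.0000 8.0000] v=[8.0000 -6.0000]
Step 4: x=[8.0000 9.0000] v=[0.0000 2.0000]
Step 5: x=[5.0000 13.0000] v=[-6.0000 8.0000]
Step 6: x=[6.0000 13.0000] v=[2.0000 0.0000]
Step 7: x=[10.0000 10.0000] v=[8.0000 -6.0000]

Answer: 10.0000 10.0000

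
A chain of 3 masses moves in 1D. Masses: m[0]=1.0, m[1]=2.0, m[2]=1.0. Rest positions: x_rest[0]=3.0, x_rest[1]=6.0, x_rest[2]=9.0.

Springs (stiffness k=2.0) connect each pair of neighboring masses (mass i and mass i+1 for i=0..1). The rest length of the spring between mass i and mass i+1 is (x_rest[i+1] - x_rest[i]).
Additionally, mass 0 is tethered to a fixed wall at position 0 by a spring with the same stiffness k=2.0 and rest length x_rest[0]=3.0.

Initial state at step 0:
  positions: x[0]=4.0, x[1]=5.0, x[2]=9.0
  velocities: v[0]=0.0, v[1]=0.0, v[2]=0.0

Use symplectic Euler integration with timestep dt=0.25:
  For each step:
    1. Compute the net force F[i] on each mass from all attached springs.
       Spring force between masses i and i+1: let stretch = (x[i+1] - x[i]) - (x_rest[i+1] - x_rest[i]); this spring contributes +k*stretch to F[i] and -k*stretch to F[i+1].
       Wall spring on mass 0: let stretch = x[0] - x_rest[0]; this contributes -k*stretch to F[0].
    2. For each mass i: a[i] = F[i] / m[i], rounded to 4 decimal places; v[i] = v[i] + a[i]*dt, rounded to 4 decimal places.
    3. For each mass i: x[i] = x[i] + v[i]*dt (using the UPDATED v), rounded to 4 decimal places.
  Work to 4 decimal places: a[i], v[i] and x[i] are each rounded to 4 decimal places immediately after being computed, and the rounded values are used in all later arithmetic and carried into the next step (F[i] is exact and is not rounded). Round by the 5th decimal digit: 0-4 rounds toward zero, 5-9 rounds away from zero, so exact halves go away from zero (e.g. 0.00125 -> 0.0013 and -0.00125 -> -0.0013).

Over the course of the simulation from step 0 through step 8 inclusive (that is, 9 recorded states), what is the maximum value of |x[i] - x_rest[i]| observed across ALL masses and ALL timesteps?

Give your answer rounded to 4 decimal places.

Step 0: x=[4.0000 5.0000 9.0000] v=[0.0000 0.0000 0.0000]
Step 1: x=[3.6250 5.1875 8.8750] v=[-1.5000 0.7500 -0.5000]
Step 2: x=[2.9922 5.5078 8.6641] v=[-2.5313 1.2813 -0.8438]
Step 3: x=[2.2998 5.8682 8.4336] v=[-2.7696 1.4415 -0.9220]
Step 4: x=[1.7660 6.1659 8.2574] v=[-2.1353 1.1908 -0.7047]
Step 5: x=[1.5614 6.3193 8.1948] v=[-0.8184 0.6137 -0.2505]
Step 6: x=[1.7564 6.2926 8.2728] v=[0.7799 -0.1069 0.3118]
Step 7: x=[2.2989 6.1061 8.4782] v=[2.1698 -0.7459 0.8217]
Step 8: x=[3.0299 5.8299 8.7621] v=[2.9240 -1.1047 1.1357]
Max displacement = 1.4386

Answer: 1.4386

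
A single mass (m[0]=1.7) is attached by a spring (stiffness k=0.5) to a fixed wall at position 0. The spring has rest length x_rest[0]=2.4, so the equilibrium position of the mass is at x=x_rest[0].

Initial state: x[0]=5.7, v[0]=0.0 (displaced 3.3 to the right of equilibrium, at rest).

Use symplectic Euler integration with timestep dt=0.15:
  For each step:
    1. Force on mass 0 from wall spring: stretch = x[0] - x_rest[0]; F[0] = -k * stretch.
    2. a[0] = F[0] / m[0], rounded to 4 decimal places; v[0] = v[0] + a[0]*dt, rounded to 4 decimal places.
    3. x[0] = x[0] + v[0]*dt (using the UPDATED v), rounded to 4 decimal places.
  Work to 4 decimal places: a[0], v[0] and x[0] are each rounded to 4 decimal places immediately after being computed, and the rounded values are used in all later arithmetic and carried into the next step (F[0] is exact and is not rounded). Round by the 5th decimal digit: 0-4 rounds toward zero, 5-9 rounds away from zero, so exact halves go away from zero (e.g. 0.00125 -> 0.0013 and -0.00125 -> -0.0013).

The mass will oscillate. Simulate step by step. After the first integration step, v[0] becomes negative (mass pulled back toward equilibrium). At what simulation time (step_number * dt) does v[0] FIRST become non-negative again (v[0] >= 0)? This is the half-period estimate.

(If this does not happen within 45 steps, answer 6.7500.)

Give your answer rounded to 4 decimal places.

Answer: 5.8500

Derivation:
Step 0: x=[5.7000] v=[0.0000]
Step 1: x=[5.6782] v=[-0.1456]
Step 2: x=[5.6347] v=[-0.2902]
Step 3: x=[5.5698] v=[-0.4329]
Step 4: x=[5.4839] v=[-0.5727]
Step 5: x=[5.3776] v=[-0.7088]
Step 6: x=[5.2516] v=[-0.8402]
Step 7: x=[5.1067] v=[-0.9660]
Step 8: x=[4.9439] v=[-1.0854]
Step 9: x=[4.7643] v=[-1.1976]
Step 10: x=[4.5690] v=[-1.3019]
Step 11: x=[4.3594] v=[-1.3976]
Step 12: x=[4.1368] v=[-1.4840]
Step 13: x=[3.9027] v=[-1.5606]
Step 14: x=[3.6587] v=[-1.6269]
Step 15: x=[3.4063] v=[-1.6824]
Step 16: x=[3.1473] v=[-1.7268]
Step 17: x=[2.8833] v=[-1.7598]
Step 18: x=[2.6161] v=[-1.7811]
Step 19: x=[2.3475] v=[-1.7906]
Step 20: x=[2.0793] v=[-1.7883]
Step 21: x=[1.8132] v=[-1.7742]
Step 22: x=[1.5510] v=[-1.7483]
Step 23: x=[1.2944] v=[-1.7108]
Step 24: x=[1.0451] v=[-1.6620]
Step 25: x=[0.8048] v=[-1.6022]
Step 26: x=[0.5750] v=[-1.5318]
Step 27: x=[0.3573] v=[-1.4513]
Step 28: x=[0.1531] v=[-1.3612]
Step 29: x=[-0.0362] v=[-1.2621]
Step 30: x=[-0.2094] v=[-1.1546]
Step 31: x=[-0.3653] v=[-1.0395]
Step 32: x=[-0.5029] v=[-0.9175]
Step 33: x=[-0.6213] v=[-0.7894]
Step 34: x=[-0.7197] v=[-0.6561]
Step 35: x=[-0.7975] v=[-0.5185]
Step 36: x=[-0.8541] v=[-0.3774]
Step 37: x=[-0.8892] v=[-0.2338]
Step 38: x=[-0.9025] v=[-0.0887]
Step 39: x=[-0.8940] v=[0.0570]
First v>=0 after going negative at step 39, time=5.8500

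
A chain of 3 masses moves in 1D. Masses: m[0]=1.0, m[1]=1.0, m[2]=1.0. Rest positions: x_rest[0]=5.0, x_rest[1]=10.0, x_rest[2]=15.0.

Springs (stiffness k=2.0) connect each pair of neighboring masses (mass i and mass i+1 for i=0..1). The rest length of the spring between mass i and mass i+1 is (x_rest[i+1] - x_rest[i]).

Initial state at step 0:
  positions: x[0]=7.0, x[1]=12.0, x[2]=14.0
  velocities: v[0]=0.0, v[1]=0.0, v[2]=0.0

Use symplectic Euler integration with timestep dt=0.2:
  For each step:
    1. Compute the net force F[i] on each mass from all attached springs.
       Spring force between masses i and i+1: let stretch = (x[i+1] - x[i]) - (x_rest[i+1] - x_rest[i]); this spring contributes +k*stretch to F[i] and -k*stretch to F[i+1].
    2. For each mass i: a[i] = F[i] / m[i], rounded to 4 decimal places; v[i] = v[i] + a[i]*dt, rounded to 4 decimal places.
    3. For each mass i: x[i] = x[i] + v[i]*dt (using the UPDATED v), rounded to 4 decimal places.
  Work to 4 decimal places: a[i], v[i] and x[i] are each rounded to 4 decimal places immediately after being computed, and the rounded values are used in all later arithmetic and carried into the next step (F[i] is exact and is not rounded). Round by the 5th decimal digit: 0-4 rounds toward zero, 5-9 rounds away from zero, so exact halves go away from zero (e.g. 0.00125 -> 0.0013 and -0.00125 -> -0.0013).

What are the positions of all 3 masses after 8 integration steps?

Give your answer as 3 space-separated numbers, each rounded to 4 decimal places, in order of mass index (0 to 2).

Step 0: x=[7.0000 12.0000 14.0000] v=[0.0000 0.0000 0.0000]
Step 1: x=[7.0000 11.7600 14.2400] v=[0.0000 -1.2000 1.2000]
Step 2: x=[6.9808 11.3376 14.6816] v=[-0.0960 -2.1120 2.2080]
Step 3: x=[6.9101 10.8342 15.2557] v=[-0.3533 -2.5171 2.8704]
Step 4: x=[6.7534 10.3706 15.8761] v=[-0.7837 -2.3181 3.1018]
Step 5: x=[6.4860 10.0580 16.4560] v=[-1.3368 -1.5628 2.8996]
Step 6: x=[6.1044 9.9715 16.9241] v=[-1.9080 -0.4324 2.3404]
Step 7: x=[5.6322 10.1319 17.2360] v=[-2.3612 0.8018 1.5594]
Step 8: x=[5.1199 10.5006 17.3796] v=[-2.5613 1.8436 0.7178]

Answer: 5.1199 10.5006 17.3796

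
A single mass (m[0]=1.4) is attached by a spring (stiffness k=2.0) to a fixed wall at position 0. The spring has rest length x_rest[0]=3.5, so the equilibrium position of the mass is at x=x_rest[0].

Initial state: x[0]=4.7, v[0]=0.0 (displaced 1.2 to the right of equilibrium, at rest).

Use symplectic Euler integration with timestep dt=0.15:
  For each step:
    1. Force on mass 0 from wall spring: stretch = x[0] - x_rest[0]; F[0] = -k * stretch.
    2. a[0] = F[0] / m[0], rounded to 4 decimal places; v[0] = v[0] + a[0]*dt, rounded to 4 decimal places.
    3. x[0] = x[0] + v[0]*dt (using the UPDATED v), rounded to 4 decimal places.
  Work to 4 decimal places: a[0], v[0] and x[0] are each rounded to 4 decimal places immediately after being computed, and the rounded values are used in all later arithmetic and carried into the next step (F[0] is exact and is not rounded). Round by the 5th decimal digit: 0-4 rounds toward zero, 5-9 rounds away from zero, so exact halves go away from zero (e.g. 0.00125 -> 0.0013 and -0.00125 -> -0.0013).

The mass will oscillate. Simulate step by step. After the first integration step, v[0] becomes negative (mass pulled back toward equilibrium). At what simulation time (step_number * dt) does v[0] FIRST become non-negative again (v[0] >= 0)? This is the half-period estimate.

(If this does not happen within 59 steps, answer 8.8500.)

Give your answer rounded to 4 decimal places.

Step 0: x=[4.7000] v=[0.0000]
Step 1: x=[4.6614] v=[-0.2571]
Step 2: x=[4.5855] v=[-0.5060]
Step 3: x=[4.4747] v=[-0.7386]
Step 4: x=[4.3326] v=[-0.9475]
Step 5: x=[4.1637] v=[-1.1259]
Step 6: x=[3.9735] v=[-1.2681]
Step 7: x=[3.7681] v=[-1.3696]
Step 8: x=[3.5540] v=[-1.4271]
Step 9: x=[3.3382] v=[-1.4387]
Step 10: x=[3.1276] v=[-1.4040]
Step 11: x=[2.9290] v=[-1.3242]
Step 12: x=[2.7487] v=[-1.2018]
Step 13: x=[2.5926] v=[-1.0408]
Step 14: x=[2.4656] v=[-0.8464]
Step 15: x=[2.3719] v=[-0.6247]
Step 16: x=[2.3145] v=[-0.3830]
Step 17: x=[2.2952] v=[-0.1290]
Step 18: x=[2.3146] v=[0.1292]
First v>=0 after going negative at step 18, time=2.7000

Answer: 2.7000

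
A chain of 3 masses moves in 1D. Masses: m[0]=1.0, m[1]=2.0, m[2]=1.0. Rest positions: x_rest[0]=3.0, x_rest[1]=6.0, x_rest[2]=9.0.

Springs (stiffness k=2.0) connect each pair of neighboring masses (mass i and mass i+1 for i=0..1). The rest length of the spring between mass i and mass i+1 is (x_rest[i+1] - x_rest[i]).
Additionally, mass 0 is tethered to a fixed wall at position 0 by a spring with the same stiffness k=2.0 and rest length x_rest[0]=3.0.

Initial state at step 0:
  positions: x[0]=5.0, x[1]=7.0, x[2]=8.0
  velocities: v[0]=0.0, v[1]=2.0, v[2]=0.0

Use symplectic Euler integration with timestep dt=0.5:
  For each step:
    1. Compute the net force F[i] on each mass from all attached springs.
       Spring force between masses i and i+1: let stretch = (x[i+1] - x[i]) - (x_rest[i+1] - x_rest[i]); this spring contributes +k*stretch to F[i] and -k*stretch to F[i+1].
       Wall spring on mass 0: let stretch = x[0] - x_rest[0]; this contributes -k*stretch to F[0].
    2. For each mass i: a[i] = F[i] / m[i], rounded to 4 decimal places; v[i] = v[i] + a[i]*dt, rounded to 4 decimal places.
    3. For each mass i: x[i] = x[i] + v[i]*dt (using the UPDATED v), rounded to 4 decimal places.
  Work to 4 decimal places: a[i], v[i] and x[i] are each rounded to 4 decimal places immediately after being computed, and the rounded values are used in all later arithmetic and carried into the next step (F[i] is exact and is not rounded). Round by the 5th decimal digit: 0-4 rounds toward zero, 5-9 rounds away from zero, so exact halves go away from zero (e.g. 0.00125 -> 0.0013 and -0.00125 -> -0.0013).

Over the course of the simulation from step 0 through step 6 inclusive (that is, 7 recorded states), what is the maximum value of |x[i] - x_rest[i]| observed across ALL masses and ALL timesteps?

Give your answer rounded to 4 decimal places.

Answer: 4.2500

Derivation:
Step 0: x=[5.0000 7.0000 8.0000] v=[0.0000 2.0000 0.0000]
Step 1: x=[3.5000 7.7500 9.0000] v=[-3.0000 1.5000 2.0000]
Step 2: x=[2.3750 7.7500 10.8750] v=[-2.2500 0.0000 3.7500]
Step 3: x=[2.7500 7.1875 12.6875] v=[0.7500 -1.1250 3.6250]
Step 4: x=[3.9688 6.8906 13.2500] v=[2.4375 -0.5938 1.1250]
Step 5: x=[4.6641 7.4531 12.1328] v=[1.3905 1.1250 -2.2344]
Step 6: x=[4.4218 8.4883 10.1758] v=[-0.4846 2.0704 -3.9141]
Max displacement = 4.2500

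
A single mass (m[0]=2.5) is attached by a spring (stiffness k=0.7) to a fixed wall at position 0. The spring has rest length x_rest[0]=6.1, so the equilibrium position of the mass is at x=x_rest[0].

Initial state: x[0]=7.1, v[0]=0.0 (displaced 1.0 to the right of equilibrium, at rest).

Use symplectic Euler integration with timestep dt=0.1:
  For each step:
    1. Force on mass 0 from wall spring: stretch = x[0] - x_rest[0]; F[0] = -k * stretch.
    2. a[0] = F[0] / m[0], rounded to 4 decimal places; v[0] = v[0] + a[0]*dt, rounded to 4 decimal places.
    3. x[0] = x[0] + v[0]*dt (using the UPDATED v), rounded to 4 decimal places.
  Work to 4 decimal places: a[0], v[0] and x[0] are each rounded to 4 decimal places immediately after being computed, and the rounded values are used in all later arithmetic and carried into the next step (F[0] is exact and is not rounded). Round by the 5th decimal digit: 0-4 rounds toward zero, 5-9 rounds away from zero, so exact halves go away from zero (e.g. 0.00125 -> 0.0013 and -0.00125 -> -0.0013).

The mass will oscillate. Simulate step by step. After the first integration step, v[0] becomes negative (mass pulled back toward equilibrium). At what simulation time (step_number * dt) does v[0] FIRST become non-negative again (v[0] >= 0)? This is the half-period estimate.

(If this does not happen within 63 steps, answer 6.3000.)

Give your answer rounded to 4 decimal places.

Answer: 6.0000

Derivation:
Step 0: x=[7.1000] v=[0.0000]
Step 1: x=[7.0972] v=[-0.0280]
Step 2: x=[7.0916] v=[-0.0559]
Step 3: x=[7.0832] v=[-0.0837]
Step 4: x=[7.0721] v=[-0.1112]
Step 5: x=[7.0583] v=[-0.1384]
Step 6: x=[7.0418] v=[-0.1652]
Step 7: x=[7.0226] v=[-0.1916]
Step 8: x=[7.0009] v=[-0.2174]
Step 9: x=[6.9766] v=[-0.2426]
Step 10: x=[6.9499] v=[-0.2671]
Step 11: x=[6.9208] v=[-0.2909]
Step 12: x=[6.8894] v=[-0.3139]
Step 13: x=[6.8558] v=[-0.3360]
Step 14: x=[6.8201] v=[-0.3572]
Step 15: x=[6.7824] v=[-0.3774]
Step 16: x=[6.7428] v=[-0.3965]
Step 17: x=[6.7014] v=[-0.4145]
Step 18: x=[6.6583] v=[-0.4313]
Step 19: x=[6.6136] v=[-0.4469]
Step 20: x=[6.5675] v=[-0.4613]
Step 21: x=[6.5201] v=[-0.4744]
Step 22: x=[6.4715] v=[-0.4862]
Step 23: x=[6.4218] v=[-0.4966]
Step 24: x=[6.3712] v=[-0.5056]
Step 25: x=[6.3199] v=[-0.5132]
Step 26: x=[6.2680] v=[-0.5194]
Step 27: x=[6.2156] v=[-0.5241]
Step 28: x=[6.1629] v=[-0.5273]
Step 29: x=[6.1100] v=[-0.5291]
Step 30: x=[6.0571] v=[-0.5294]
Step 31: x=[6.0043] v=[-0.5282]
Step 32: x=[5.9518] v=[-0.5255]
Step 33: x=[5.8997] v=[-0.5214]
Step 34: x=[5.8481] v=[-0.5158]
Step 35: x=[5.7972] v=[-0.5088]
Step 36: x=[5.7472] v=[-0.5003]
Step 37: x=[5.6982] v=[-0.4904]
Step 38: x=[5.6503] v=[-0.4792]
Step 39: x=[5.6036] v=[-0.4666]
Step 40: x=[5.5583] v=[-0.4527]
Step 41: x=[5.5146] v=[-0.4375]
Step 42: x=[5.4725] v=[-0.4211]
Step 43: x=[5.4322] v=[-0.4035]
Step 44: x=[5.3937] v=[-0.3848]
Step 45: x=[5.3572] v=[-0.3650]
Step 46: x=[5.3228] v=[-0.3442]
Step 47: x=[5.2906] v=[-0.3224]
Step 48: x=[5.2606] v=[-0.2997]
Step 49: x=[5.2330] v=[-0.2762]
Step 50: x=[5.2078] v=[-0.2519]
Step 51: x=[5.1851] v=[-0.2269]
Step 52: x=[5.1650] v=[-0.2013]
Step 53: x=[5.1475] v=[-0.1751]
Step 54: x=[5.1327] v=[-0.1484]
Step 55: x=[5.1206] v=[-0.1213]
Step 56: x=[5.1112] v=[-0.0939]
Step 57: x=[5.1046] v=[-0.0662]
Step 58: x=[5.1008] v=[-0.0383]
Step 59: x=[5.0998] v=[-0.0103]
Step 60: x=[5.1016] v=[0.0177]
First v>=0 after going negative at step 60, time=6.0000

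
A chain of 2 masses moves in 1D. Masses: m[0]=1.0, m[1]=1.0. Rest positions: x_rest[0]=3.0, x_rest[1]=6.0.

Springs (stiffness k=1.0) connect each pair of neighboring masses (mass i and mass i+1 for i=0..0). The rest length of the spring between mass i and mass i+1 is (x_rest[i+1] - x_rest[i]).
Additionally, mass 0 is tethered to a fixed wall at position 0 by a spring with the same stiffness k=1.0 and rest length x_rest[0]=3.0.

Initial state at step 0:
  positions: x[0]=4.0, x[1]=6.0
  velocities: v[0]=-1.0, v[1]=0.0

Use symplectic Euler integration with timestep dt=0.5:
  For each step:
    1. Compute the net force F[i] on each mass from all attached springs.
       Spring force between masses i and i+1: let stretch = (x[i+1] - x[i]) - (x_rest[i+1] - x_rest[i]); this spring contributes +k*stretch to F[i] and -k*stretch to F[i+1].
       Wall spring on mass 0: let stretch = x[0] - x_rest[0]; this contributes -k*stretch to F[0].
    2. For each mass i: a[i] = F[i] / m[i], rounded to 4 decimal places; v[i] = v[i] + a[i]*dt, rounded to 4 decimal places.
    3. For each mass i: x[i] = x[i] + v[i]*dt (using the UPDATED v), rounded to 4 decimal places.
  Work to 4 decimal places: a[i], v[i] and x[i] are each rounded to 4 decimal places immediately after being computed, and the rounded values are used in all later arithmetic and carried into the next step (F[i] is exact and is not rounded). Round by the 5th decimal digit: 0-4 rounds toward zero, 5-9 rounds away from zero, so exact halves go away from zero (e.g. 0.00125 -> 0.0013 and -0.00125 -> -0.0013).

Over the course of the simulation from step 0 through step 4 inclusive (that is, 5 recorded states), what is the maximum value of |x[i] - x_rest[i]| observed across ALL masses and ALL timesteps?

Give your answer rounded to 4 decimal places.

Answer: 1.2969

Derivation:
Step 0: x=[4.0000 6.0000] v=[-1.0000 0.0000]
Step 1: x=[3.0000 6.2500] v=[-2.0000 0.5000]
Step 2: x=[2.0625 6.4375] v=[-1.8750 0.3750]
Step 3: x=[1.7031 6.2813] v=[-0.7188 -0.3125]
Step 4: x=[2.0625 5.7305] v=[0.7188 -1.1016]
Max displacement = 1.2969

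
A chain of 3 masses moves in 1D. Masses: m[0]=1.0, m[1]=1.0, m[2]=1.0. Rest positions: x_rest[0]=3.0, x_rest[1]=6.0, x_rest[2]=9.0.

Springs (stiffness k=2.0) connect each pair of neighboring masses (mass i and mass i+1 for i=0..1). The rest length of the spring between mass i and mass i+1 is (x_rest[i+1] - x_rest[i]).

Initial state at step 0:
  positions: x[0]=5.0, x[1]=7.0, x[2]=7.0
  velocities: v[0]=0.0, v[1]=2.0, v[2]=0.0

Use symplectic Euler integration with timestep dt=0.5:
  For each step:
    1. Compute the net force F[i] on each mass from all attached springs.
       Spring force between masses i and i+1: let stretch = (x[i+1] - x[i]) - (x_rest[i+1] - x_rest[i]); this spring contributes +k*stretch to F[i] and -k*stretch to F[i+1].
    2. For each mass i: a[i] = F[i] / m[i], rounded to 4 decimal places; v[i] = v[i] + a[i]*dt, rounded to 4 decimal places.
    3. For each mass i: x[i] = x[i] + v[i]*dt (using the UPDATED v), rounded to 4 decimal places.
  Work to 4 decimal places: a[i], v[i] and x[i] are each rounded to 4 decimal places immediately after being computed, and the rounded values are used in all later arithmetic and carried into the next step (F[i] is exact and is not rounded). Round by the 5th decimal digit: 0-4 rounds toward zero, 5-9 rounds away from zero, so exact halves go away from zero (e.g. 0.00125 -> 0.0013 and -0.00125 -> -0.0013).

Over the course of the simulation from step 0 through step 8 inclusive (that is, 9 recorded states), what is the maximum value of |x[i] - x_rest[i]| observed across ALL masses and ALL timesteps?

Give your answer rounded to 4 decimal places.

Answer: 5.3399

Derivation:
Step 0: x=[5.0000 7.0000 7.0000] v=[0.0000 2.0000 0.0000]
Step 1: x=[4.5000 7.0000 8.5000] v=[-1.0000 0.0000 3.0000]
Step 2: x=[3.7500 6.5000 10.7500] v=[-1.5000 -1.0000 4.5000]
Step 3: x=[2.8750 6.7500 12.3750] v=[-1.7500 0.5000 3.2500]
Step 4: x=[2.4375 7.8750 12.6875] v=[-0.8750 2.2500 0.6250]
Step 5: x=[3.2188 8.6875 12.0938] v=[1.5625 1.6250 -1.1875]
Step 6: x=[5.2344 8.4688 11.2969] v=[4.0312 -0.4374 -1.5938]
Step 7: x=[7.3672 8.0470 10.5860] v=[4.2656 -0.8437 -1.4219]
Step 8: x=[8.3399 8.5548 10.1056] v=[1.9454 1.0155 -0.9609]
Max displacement = 5.3399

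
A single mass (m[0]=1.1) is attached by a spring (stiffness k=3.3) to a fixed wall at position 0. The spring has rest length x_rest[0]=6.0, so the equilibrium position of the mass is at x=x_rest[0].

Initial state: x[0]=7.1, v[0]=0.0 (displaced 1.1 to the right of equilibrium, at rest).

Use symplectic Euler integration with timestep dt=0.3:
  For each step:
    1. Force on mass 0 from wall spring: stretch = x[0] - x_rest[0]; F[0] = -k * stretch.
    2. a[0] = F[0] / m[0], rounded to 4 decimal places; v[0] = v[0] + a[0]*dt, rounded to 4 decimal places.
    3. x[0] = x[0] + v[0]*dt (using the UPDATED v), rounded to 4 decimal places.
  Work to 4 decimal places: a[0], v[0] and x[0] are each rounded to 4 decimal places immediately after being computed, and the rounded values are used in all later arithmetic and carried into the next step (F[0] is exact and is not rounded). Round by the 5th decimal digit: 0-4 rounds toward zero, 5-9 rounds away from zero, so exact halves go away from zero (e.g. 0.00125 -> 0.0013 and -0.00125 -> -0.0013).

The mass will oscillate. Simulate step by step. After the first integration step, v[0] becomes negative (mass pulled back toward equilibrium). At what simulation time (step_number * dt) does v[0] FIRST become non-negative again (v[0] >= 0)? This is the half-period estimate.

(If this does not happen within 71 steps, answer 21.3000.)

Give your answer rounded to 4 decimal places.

Step 0: x=[7.1000] v=[0.0000]
Step 1: x=[6.8030] v=[-0.9900]
Step 2: x=[6.2892] v=[-1.7127]
Step 3: x=[5.6973] v=[-1.9730]
Step 4: x=[5.1871] v=[-1.7006]
Step 5: x=[4.8964] v=[-0.9690]
Step 6: x=[4.9037] v=[0.0242]
First v>=0 after going negative at step 6, time=1.8000

Answer: 1.8000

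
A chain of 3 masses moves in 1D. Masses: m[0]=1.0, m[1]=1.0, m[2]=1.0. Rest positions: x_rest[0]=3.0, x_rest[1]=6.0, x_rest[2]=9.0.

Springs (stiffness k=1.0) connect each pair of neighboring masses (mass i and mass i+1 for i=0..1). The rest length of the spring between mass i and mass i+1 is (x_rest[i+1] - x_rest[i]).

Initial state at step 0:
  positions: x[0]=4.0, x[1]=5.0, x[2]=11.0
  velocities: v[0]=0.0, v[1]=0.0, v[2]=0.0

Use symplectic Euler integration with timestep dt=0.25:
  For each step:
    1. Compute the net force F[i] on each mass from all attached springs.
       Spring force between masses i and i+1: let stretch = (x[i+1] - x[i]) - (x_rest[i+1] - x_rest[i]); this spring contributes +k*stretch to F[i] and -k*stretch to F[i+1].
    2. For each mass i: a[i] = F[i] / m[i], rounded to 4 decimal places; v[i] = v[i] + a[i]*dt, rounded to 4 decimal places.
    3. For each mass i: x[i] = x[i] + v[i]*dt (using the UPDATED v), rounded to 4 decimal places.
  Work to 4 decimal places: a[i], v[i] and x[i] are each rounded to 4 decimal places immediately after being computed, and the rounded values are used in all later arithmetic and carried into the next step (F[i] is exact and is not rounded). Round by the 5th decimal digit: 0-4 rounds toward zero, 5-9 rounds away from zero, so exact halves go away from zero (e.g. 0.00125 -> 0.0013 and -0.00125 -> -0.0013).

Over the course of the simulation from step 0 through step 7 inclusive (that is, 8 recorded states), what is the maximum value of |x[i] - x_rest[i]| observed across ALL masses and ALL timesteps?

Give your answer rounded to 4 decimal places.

Answer: 2.3591

Derivation:
Step 0: x=[4.0000 5.0000 11.0000] v=[0.0000 0.0000 0.0000]
Step 1: x=[3.8750 5.3125 10.8125] v=[-0.5000 1.2500 -0.7500]
Step 2: x=[3.6524 5.8789 10.4688] v=[-0.8906 2.2656 -1.3750]
Step 3: x=[3.3814 6.5930 10.0257] v=[-1.0840 2.8565 -1.7725]
Step 4: x=[3.1236 7.3210 9.5555] v=[-1.0311 2.9118 -1.8807]
Step 5: x=[2.9407 7.9263 9.1332] v=[-0.7318 2.4211 -1.6893]
Step 6: x=[2.8819 8.2954 8.8230] v=[-0.2354 1.4764 -1.2410]
Step 7: x=[2.9739 8.3591 8.6673] v=[0.3680 0.2549 -0.6229]
Max displacement = 2.3591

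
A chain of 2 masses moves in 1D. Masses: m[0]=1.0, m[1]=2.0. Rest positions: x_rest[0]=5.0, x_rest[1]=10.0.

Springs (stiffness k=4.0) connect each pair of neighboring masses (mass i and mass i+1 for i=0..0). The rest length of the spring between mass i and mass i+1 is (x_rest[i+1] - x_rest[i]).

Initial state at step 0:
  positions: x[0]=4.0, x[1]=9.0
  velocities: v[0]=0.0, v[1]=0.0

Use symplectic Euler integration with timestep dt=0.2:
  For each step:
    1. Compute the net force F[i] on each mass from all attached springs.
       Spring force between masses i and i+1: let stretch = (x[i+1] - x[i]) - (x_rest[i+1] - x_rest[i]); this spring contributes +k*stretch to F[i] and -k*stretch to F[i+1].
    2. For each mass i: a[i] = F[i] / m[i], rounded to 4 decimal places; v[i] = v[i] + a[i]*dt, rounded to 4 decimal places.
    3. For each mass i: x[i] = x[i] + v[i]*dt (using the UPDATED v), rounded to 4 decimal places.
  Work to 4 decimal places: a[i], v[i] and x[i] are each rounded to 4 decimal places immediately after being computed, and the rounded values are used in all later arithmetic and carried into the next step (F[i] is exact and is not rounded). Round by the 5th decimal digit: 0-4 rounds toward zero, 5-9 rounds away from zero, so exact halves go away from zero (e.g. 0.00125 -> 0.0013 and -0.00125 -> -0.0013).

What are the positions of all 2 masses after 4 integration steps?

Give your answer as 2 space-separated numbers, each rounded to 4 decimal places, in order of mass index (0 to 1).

Step 0: x=[4.0000 9.0000] v=[0.0000 0.0000]
Step 1: x=[4.0000 9.0000] v=[0.0000 0.0000]
Step 2: x=[4.0000 9.0000] v=[0.0000 0.0000]
Step 3: x=[4.0000 9.0000] v=[0.0000 0.0000]
Step 4: x=[4.0000 9.0000] v=[0.0000 0.0000]

Answer: 4.0000 9.0000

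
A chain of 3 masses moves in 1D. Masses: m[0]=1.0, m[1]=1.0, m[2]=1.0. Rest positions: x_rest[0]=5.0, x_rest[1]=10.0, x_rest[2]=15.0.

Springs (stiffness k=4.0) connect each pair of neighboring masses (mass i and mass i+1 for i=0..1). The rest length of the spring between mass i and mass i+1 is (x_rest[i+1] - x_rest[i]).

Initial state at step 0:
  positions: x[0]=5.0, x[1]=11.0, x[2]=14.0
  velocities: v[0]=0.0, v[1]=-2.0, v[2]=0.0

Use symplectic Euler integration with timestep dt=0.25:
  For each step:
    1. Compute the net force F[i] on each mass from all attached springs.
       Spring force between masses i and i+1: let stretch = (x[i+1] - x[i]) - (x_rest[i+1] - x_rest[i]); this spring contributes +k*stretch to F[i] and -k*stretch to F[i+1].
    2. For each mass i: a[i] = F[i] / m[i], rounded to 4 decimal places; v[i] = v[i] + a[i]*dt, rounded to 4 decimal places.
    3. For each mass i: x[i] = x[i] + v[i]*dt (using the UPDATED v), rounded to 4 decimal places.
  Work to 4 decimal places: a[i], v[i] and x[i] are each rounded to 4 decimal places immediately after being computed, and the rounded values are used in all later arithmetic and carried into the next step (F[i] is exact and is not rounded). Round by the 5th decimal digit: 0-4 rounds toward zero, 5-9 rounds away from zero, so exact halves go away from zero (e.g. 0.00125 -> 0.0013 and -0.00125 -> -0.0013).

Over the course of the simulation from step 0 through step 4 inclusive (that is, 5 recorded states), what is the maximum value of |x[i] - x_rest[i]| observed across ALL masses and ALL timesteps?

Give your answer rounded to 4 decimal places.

Answer: 1.7969

Derivation:
Step 0: x=[5.0000 11.0000 14.0000] v=[0.0000 -2.0000 0.0000]
Step 1: x=[5.2500 9.7500 14.5000] v=[1.0000 -5.0000 2.0000]
Step 2: x=[5.3750 8.5625 15.0625] v=[0.5000 -4.7500 2.2500]
Step 3: x=[5.0469 8.2031 15.2500] v=[-1.3125 -1.4375 0.7500]
Step 4: x=[4.2578 8.8164 14.9258] v=[-3.1563 2.4532 -1.2969]
Max displacement = 1.7969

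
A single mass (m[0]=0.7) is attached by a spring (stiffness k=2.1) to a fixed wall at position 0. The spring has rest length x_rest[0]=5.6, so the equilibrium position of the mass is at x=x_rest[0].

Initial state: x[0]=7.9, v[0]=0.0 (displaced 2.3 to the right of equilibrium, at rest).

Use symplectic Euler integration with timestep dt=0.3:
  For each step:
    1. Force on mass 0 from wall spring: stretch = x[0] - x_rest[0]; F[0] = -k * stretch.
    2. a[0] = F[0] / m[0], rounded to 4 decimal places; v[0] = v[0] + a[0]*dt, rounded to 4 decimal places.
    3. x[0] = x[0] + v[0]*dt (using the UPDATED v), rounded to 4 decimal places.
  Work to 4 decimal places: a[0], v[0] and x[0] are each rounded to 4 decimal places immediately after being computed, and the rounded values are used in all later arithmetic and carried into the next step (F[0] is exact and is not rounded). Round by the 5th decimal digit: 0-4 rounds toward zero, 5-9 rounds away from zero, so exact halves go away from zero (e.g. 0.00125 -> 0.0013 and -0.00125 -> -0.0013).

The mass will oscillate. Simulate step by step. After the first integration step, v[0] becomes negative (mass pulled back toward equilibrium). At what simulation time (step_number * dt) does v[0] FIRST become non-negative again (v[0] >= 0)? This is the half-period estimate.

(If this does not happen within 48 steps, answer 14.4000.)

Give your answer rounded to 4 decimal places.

Step 0: x=[7.9000] v=[0.0000]
Step 1: x=[7.2790] v=[-2.0700]
Step 2: x=[6.2047] v=[-3.5811]
Step 3: x=[4.9671] v=[-4.1253]
Step 4: x=[3.9004] v=[-3.5557]
Step 5: x=[3.2926] v=[-2.0261]
Step 6: x=[3.3078] v=[0.0506]
First v>=0 after going negative at step 6, time=1.8000

Answer: 1.8000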